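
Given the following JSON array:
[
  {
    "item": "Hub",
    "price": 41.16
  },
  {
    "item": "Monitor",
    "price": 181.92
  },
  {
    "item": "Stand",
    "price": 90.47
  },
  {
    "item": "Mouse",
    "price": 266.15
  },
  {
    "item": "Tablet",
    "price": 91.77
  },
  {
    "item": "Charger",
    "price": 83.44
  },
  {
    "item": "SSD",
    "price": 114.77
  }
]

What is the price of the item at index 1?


Array index 1 -> Monitor
price = 181.92

ANSWER: 181.92


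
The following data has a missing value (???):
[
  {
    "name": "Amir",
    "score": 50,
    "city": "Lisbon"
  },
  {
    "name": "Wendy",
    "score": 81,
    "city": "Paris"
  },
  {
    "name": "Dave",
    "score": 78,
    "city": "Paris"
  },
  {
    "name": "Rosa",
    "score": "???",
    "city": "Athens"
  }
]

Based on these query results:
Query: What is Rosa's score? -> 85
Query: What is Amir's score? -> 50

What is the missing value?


The missing value is Rosa's score
From query: Rosa's score = 85

ANSWER: 85


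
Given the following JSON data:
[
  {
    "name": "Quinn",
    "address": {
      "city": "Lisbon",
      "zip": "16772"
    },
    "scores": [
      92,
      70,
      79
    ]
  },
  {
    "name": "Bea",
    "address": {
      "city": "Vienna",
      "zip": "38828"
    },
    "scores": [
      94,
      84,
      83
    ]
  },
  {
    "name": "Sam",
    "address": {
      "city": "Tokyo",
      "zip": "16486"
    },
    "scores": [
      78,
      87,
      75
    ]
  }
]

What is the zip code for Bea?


Path: records[1].address.zip
Value: 38828

ANSWER: 38828


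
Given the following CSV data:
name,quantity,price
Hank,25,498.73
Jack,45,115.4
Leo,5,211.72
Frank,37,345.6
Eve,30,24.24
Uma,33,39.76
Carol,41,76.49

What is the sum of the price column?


Values in 'price' column:
  Row 1: 498.73
  Row 2: 115.4
  Row 3: 211.72
  Row 4: 345.6
  Row 5: 24.24
  Row 6: 39.76
  Row 7: 76.49
Sum = 498.73 + 115.4 + 211.72 + 345.6 + 24.24 + 39.76 + 76.49 = 1311.94

ANSWER: 1311.94


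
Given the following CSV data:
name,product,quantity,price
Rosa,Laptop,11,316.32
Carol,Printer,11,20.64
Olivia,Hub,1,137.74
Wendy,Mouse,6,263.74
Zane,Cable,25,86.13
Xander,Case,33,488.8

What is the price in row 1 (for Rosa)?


Row 1: Rosa
Column 'price' = 316.32

ANSWER: 316.32


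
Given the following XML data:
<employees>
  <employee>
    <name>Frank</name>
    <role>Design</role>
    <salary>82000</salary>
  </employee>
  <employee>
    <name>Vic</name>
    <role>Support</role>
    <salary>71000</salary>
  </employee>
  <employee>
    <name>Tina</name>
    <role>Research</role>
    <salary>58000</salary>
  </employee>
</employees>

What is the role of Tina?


Searching for <employee> with <name>Tina</name>
Found at position 3
<role>Research</role>

ANSWER: Research


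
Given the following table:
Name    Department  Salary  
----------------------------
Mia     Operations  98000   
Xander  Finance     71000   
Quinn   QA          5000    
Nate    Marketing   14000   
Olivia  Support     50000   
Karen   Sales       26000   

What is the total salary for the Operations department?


Operations department members:
  Mia: 98000
Total = 98000 = 98000

ANSWER: 98000


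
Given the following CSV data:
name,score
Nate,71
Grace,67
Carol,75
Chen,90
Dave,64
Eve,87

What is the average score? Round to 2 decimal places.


Scores: 71, 67, 75, 90, 64, 87
Sum = 454
Count = 6
Average = 454 / 6 = 75.67

ANSWER: 75.67


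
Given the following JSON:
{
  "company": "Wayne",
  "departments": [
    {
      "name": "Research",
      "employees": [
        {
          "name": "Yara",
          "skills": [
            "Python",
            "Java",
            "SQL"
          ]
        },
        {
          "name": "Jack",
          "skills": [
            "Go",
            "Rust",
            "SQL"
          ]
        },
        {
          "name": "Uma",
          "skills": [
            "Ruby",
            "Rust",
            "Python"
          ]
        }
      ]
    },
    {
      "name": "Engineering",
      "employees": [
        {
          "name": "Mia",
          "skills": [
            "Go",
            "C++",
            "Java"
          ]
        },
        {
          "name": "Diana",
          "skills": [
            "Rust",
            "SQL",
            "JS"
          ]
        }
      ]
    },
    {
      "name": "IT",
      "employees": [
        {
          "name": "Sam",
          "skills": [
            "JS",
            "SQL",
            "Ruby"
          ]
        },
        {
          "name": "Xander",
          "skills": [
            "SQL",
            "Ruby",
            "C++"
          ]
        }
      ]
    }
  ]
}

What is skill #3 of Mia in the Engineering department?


Path: departments[1].employees[0].skills[2]
Value: Java

ANSWER: Java


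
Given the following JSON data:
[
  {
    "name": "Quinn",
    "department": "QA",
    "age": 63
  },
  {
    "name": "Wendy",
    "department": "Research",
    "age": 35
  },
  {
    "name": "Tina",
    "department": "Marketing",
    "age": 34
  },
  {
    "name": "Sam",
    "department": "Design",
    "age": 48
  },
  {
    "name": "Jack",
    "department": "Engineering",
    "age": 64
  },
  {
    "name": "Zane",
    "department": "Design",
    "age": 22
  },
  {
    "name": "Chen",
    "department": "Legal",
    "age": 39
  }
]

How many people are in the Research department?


Scanning records for department = Research
  Record 1: Wendy
Count: 1

ANSWER: 1


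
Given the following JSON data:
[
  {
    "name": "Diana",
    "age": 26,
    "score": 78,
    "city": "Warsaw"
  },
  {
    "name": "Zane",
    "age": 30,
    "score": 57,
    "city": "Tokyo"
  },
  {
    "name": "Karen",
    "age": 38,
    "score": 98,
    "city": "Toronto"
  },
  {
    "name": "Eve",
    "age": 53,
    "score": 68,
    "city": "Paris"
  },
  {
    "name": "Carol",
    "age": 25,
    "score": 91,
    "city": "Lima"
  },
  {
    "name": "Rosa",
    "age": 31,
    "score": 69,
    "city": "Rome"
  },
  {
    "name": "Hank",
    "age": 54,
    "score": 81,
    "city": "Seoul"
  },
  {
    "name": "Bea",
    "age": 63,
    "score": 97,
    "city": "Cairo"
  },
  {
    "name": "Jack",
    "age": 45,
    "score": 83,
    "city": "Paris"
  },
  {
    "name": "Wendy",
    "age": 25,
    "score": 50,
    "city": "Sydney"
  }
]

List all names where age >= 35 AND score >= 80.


Checking both conditions:
  Diana (age=26, score=78) -> no
  Zane (age=30, score=57) -> no
  Karen (age=38, score=98) -> YES
  Eve (age=53, score=68) -> no
  Carol (age=25, score=91) -> no
  Rosa (age=31, score=69) -> no
  Hank (age=54, score=81) -> YES
  Bea (age=63, score=97) -> YES
  Jack (age=45, score=83) -> YES
  Wendy (age=25, score=50) -> no


ANSWER: Karen, Hank, Bea, Jack


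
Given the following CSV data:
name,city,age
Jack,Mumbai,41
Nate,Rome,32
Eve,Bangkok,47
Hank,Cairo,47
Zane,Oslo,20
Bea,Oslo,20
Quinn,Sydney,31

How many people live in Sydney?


Scanning city column for 'Sydney':
  Row 7: Quinn -> MATCH
Total matches: 1

ANSWER: 1


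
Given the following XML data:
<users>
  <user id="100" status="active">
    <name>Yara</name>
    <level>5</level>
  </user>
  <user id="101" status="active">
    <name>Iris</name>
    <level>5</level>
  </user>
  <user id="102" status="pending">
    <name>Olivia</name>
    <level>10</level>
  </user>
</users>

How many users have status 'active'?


Counting users with status='active':
  Yara (id=100) -> MATCH
  Iris (id=101) -> MATCH
Count: 2

ANSWER: 2


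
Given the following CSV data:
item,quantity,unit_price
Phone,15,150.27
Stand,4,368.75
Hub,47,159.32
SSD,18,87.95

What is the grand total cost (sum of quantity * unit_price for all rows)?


Computing row totals:
  Phone: 15 * 150.27 = 2254.05
  Stand: 4 * 368.75 = 1475.0
  Hub: 47 * 159.32 = 7488.04
  SSD: 18 * 87.95 = 1583.1
Grand total = 2254.05 + 1475.0 + 7488.04 + 1583.1 = 12800.19

ANSWER: 12800.19


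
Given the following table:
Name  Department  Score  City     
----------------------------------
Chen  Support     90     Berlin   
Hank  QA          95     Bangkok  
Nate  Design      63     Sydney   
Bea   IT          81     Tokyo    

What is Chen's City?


Row 1: Chen
City = Berlin

ANSWER: Berlin


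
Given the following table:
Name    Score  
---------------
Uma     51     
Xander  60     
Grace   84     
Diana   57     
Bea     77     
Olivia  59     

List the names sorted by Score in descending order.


Sorting by Score (descending):
  Grace: 84
  Bea: 77
  Xander: 60
  Olivia: 59
  Diana: 57
  Uma: 51


ANSWER: Grace, Bea, Xander, Olivia, Diana, Uma


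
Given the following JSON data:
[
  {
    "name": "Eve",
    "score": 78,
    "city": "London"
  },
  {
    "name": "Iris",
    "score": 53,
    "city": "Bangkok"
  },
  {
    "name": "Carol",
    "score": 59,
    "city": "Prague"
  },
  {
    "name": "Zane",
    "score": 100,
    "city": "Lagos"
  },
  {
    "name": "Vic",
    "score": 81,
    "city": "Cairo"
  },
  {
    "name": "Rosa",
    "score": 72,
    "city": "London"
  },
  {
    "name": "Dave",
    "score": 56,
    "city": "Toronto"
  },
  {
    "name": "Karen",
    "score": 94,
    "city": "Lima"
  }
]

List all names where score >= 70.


Filtering records where score >= 70:
  Eve (score=78) -> YES
  Iris (score=53) -> no
  Carol (score=59) -> no
  Zane (score=100) -> YES
  Vic (score=81) -> YES
  Rosa (score=72) -> YES
  Dave (score=56) -> no
  Karen (score=94) -> YES


ANSWER: Eve, Zane, Vic, Rosa, Karen


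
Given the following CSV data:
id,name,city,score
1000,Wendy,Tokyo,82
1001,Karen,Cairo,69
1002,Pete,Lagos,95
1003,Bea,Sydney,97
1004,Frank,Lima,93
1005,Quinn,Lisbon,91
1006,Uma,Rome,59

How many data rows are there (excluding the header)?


Counting rows (excluding header):
Header: id,name,city,score
Data rows: 7

ANSWER: 7


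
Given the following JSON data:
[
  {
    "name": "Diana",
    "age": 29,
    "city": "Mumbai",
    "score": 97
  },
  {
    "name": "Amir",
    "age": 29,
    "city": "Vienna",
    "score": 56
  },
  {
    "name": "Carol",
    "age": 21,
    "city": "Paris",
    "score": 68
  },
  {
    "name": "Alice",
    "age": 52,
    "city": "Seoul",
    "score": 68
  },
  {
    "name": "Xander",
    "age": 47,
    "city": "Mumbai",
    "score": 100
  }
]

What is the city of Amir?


Looking up record where name = Amir
Record index: 1
Field 'city' = Vienna

ANSWER: Vienna


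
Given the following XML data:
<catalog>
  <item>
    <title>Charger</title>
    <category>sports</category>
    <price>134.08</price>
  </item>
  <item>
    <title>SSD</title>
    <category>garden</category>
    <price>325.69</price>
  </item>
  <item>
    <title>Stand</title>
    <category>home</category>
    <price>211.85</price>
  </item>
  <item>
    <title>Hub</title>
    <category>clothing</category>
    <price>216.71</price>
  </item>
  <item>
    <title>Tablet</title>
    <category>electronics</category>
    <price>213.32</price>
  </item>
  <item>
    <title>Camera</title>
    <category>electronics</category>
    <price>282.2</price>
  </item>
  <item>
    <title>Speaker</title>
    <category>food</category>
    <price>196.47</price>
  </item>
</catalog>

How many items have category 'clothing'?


Scanning <item> elements for <category>clothing</category>:
  Item 4: Hub -> MATCH
Count: 1

ANSWER: 1


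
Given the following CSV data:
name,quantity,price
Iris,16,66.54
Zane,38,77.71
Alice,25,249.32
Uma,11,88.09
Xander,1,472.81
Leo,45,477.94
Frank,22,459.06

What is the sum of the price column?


Values in 'price' column:
  Row 1: 66.54
  Row 2: 77.71
  Row 3: 249.32
  Row 4: 88.09
  Row 5: 472.81
  Row 6: 477.94
  Row 7: 459.06
Sum = 66.54 + 77.71 + 249.32 + 88.09 + 472.81 + 477.94 + 459.06 = 1891.47

ANSWER: 1891.47


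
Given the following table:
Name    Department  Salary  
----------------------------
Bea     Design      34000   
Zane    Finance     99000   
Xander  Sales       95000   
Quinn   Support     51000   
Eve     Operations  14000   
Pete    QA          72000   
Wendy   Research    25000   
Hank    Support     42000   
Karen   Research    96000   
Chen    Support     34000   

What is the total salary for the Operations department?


Operations department members:
  Eve: 14000
Total = 14000 = 14000

ANSWER: 14000


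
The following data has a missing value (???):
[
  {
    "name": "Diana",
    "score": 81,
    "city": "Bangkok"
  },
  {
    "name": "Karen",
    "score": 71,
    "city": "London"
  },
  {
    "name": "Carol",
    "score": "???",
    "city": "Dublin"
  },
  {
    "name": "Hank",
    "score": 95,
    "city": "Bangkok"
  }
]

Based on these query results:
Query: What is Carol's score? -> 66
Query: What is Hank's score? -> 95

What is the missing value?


The missing value is Carol's score
From query: Carol's score = 66

ANSWER: 66


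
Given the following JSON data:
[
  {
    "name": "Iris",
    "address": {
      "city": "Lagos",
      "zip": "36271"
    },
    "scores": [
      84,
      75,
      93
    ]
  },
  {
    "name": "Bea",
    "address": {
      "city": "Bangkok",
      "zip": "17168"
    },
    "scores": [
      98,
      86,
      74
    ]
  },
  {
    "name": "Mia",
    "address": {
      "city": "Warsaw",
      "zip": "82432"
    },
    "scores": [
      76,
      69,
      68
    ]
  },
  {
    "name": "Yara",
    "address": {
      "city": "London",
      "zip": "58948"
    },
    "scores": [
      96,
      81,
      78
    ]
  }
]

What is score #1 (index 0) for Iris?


Path: records[0].scores[0]
Value: 84

ANSWER: 84


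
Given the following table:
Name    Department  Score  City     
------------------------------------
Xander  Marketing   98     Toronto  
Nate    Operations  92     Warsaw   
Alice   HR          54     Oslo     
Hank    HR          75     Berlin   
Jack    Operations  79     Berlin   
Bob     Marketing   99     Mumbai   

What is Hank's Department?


Row 4: Hank
Department = HR

ANSWER: HR


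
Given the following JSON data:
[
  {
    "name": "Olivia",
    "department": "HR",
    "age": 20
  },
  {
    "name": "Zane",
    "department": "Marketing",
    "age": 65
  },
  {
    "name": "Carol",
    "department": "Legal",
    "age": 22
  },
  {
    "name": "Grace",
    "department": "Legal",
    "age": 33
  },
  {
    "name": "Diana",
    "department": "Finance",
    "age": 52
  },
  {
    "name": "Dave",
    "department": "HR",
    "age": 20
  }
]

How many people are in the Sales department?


Scanning records for department = Sales
  No matches found
Count: 0

ANSWER: 0


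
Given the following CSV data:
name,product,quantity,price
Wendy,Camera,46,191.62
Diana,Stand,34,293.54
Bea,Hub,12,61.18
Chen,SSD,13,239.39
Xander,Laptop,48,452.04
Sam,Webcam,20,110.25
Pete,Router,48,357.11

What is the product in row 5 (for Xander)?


Row 5: Xander
Column 'product' = Laptop

ANSWER: Laptop


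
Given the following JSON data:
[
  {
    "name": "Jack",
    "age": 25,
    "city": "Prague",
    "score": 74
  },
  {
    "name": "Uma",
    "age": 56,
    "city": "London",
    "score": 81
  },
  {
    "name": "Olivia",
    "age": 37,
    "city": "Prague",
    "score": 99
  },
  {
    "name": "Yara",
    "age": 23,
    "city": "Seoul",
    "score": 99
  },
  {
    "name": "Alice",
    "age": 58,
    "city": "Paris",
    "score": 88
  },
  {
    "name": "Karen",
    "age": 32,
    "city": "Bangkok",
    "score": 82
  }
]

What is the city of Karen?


Looking up record where name = Karen
Record index: 5
Field 'city' = Bangkok

ANSWER: Bangkok


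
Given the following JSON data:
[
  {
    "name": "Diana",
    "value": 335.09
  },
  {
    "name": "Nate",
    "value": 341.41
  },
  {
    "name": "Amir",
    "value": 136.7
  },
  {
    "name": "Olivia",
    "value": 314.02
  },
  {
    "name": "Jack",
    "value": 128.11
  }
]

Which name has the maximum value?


Comparing values:
  Diana: 335.09
  Nate: 341.41
  Amir: 136.7
  Olivia: 314.02
  Jack: 128.11
Maximum: Nate (341.41)

ANSWER: Nate


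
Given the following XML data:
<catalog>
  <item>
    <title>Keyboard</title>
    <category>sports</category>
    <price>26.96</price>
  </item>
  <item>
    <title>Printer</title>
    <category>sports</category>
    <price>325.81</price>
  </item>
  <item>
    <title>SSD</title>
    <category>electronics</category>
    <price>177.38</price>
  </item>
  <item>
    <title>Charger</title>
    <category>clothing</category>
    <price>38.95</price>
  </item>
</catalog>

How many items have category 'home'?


Scanning <item> elements for <category>home</category>:
Count: 0

ANSWER: 0


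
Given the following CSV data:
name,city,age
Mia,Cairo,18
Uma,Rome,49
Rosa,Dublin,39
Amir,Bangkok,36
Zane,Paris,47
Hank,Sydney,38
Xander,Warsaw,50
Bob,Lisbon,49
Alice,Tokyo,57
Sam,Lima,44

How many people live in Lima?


Scanning city column for 'Lima':
  Row 10: Sam -> MATCH
Total matches: 1

ANSWER: 1


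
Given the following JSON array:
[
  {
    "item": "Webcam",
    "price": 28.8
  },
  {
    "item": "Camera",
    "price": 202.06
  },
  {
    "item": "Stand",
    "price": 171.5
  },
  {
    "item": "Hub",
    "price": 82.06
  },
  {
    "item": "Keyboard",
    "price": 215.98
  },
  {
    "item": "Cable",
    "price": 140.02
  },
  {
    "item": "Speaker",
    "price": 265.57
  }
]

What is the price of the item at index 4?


Array index 4 -> Keyboard
price = 215.98

ANSWER: 215.98


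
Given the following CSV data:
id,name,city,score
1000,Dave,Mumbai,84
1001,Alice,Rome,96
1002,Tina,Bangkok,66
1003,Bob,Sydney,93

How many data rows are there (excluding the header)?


Counting rows (excluding header):
Header: id,name,city,score
Data rows: 4

ANSWER: 4


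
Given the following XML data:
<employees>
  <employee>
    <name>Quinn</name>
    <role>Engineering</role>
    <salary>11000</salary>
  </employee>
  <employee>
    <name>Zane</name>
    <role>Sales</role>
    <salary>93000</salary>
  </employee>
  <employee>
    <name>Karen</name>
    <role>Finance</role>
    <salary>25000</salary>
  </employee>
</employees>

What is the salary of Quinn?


Searching for <employee> with <name>Quinn</name>
Found at position 1
<salary>11000</salary>

ANSWER: 11000


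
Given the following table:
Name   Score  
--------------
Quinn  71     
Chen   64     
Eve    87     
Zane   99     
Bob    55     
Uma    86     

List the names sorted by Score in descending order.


Sorting by Score (descending):
  Zane: 99
  Eve: 87
  Uma: 86
  Quinn: 71
  Chen: 64
  Bob: 55


ANSWER: Zane, Eve, Uma, Quinn, Chen, Bob


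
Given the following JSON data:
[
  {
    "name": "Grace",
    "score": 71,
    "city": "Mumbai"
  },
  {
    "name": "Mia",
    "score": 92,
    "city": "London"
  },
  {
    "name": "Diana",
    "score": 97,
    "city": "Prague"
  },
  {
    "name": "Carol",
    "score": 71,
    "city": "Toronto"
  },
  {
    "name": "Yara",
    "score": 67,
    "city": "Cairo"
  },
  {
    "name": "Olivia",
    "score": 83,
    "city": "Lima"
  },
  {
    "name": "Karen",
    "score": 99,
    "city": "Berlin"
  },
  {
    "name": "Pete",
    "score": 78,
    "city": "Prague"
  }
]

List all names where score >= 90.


Filtering records where score >= 90:
  Grace (score=71) -> no
  Mia (score=92) -> YES
  Diana (score=97) -> YES
  Carol (score=71) -> no
  Yara (score=67) -> no
  Olivia (score=83) -> no
  Karen (score=99) -> YES
  Pete (score=78) -> no


ANSWER: Mia, Diana, Karen


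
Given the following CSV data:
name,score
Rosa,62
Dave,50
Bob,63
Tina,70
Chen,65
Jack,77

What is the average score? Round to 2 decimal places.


Scores: 62, 50, 63, 70, 65, 77
Sum = 387
Count = 6
Average = 387 / 6 = 64.50

ANSWER: 64.50


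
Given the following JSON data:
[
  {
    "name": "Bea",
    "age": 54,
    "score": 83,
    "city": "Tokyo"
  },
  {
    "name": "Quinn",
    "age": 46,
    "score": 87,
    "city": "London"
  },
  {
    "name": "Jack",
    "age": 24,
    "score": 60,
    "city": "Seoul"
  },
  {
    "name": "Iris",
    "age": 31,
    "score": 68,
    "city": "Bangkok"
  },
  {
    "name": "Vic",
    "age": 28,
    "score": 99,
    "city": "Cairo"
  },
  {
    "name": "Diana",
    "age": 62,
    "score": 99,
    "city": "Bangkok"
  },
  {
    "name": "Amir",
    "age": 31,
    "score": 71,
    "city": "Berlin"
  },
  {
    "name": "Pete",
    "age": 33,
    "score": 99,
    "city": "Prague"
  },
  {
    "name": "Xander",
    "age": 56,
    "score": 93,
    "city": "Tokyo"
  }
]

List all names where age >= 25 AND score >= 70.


Checking both conditions:
  Bea (age=54, score=83) -> YES
  Quinn (age=46, score=87) -> YES
  Jack (age=24, score=60) -> no
  Iris (age=31, score=68) -> no
  Vic (age=28, score=99) -> YES
  Diana (age=62, score=99) -> YES
  Amir (age=31, score=71) -> YES
  Pete (age=33, score=99) -> YES
  Xander (age=56, score=93) -> YES


ANSWER: Bea, Quinn, Vic, Diana, Amir, Pete, Xander


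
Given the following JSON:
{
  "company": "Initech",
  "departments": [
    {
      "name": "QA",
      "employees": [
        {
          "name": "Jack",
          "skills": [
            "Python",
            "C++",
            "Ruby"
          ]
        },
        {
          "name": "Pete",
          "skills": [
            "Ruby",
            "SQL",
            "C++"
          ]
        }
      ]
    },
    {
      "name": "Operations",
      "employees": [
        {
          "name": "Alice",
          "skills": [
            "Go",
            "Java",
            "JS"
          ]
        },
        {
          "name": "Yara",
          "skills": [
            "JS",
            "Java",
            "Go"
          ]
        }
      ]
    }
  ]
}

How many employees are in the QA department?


Path: departments[0].employees
Count: 2

ANSWER: 2


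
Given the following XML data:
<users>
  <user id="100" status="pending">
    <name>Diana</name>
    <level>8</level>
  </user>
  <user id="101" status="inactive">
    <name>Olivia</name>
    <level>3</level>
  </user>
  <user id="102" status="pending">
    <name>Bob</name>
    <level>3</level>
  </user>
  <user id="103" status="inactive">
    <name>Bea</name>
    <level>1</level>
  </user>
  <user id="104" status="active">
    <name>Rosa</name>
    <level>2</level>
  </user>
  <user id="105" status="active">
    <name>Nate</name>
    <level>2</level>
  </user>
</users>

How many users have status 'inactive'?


Counting users with status='inactive':
  Olivia (id=101) -> MATCH
  Bea (id=103) -> MATCH
Count: 2

ANSWER: 2


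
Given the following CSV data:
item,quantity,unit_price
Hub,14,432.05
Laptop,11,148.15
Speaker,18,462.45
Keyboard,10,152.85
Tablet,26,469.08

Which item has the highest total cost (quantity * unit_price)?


Computing row totals:
  Hub: 6048.7
  Laptop: 1629.65
  Speaker: 8324.1
  Keyboard: 1528.5
  Tablet: 12196.08
Maximum: Tablet (12196.08)

ANSWER: Tablet


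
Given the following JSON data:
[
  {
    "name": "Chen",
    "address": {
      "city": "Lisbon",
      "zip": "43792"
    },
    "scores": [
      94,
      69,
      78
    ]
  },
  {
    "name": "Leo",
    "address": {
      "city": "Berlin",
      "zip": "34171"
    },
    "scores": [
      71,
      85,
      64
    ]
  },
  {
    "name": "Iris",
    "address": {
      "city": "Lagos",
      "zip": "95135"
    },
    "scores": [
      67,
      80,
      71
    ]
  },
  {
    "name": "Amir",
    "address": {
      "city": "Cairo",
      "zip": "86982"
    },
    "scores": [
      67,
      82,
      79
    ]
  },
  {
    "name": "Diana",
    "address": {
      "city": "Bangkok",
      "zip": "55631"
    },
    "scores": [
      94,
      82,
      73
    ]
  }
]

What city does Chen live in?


Path: records[0].address.city
Value: Lisbon

ANSWER: Lisbon


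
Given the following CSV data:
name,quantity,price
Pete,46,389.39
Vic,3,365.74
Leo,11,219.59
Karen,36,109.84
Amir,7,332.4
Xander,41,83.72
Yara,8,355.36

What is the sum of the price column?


Values in 'price' column:
  Row 1: 389.39
  Row 2: 365.74
  Row 3: 219.59
  Row 4: 109.84
  Row 5: 332.4
  Row 6: 83.72
  Row 7: 355.36
Sum = 389.39 + 365.74 + 219.59 + 109.84 + 332.4 + 83.72 + 355.36 = 1856.04

ANSWER: 1856.04


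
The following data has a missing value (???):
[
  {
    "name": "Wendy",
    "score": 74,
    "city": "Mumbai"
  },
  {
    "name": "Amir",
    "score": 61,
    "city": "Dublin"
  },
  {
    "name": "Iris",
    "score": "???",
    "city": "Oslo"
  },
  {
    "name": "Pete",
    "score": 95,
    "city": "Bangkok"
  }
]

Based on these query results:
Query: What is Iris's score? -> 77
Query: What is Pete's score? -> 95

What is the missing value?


The missing value is Iris's score
From query: Iris's score = 77

ANSWER: 77


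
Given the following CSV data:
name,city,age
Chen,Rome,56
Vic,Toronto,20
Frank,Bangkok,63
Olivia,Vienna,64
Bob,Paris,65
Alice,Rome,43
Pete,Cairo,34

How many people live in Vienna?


Scanning city column for 'Vienna':
  Row 4: Olivia -> MATCH
Total matches: 1

ANSWER: 1


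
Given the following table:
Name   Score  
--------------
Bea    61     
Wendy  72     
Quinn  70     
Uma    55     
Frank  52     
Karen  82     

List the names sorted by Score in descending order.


Sorting by Score (descending):
  Karen: 82
  Wendy: 72
  Quinn: 70
  Bea: 61
  Uma: 55
  Frank: 52


ANSWER: Karen, Wendy, Quinn, Bea, Uma, Frank


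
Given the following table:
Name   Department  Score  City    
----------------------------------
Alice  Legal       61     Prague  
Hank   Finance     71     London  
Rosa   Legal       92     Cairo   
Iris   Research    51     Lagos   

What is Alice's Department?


Row 1: Alice
Department = Legal

ANSWER: Legal


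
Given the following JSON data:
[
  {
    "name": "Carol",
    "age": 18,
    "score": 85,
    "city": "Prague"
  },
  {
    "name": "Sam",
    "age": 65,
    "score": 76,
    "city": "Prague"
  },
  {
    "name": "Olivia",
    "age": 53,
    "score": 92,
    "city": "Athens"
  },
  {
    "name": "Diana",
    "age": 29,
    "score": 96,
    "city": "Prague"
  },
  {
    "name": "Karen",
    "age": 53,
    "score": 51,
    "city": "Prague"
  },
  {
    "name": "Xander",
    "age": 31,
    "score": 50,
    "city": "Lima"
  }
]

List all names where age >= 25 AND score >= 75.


Checking both conditions:
  Carol (age=18, score=85) -> no
  Sam (age=65, score=76) -> YES
  Olivia (age=53, score=92) -> YES
  Diana (age=29, score=96) -> YES
  Karen (age=53, score=51) -> no
  Xander (age=31, score=50) -> no


ANSWER: Sam, Olivia, Diana


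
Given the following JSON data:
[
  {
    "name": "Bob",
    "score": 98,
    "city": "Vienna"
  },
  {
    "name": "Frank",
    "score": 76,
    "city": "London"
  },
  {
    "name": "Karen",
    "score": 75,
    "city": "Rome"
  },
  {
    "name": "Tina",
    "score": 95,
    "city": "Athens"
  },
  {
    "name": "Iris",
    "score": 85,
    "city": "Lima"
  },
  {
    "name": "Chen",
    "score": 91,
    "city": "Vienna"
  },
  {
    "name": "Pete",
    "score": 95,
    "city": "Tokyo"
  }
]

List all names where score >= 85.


Filtering records where score >= 85:
  Bob (score=98) -> YES
  Frank (score=76) -> no
  Karen (score=75) -> no
  Tina (score=95) -> YES
  Iris (score=85) -> YES
  Chen (score=91) -> YES
  Pete (score=95) -> YES


ANSWER: Bob, Tina, Iris, Chen, Pete


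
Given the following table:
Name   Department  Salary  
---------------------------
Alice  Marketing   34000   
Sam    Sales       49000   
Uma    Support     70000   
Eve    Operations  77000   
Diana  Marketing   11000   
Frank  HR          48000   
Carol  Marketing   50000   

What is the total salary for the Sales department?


Sales department members:
  Sam: 49000
Total = 49000 = 49000

ANSWER: 49000


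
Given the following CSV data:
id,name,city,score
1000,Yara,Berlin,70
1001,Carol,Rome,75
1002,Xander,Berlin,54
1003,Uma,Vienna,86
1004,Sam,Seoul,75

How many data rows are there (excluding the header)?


Counting rows (excluding header):
Header: id,name,city,score
Data rows: 5

ANSWER: 5


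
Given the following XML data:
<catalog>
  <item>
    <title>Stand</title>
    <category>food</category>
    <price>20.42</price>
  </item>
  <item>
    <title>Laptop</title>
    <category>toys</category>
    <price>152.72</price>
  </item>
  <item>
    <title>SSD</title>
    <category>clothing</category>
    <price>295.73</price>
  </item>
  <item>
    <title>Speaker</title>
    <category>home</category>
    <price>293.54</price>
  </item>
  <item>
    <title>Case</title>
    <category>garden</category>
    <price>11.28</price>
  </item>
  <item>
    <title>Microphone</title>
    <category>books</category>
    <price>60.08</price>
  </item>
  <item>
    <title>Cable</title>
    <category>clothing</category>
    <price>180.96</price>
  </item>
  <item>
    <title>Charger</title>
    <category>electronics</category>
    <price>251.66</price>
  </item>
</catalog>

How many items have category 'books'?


Scanning <item> elements for <category>books</category>:
  Item 6: Microphone -> MATCH
Count: 1

ANSWER: 1


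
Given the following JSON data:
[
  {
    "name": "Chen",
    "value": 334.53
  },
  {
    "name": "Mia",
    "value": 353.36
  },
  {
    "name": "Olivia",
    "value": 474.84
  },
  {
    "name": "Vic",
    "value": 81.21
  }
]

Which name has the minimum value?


Comparing values:
  Chen: 334.53
  Mia: 353.36
  Olivia: 474.84
  Vic: 81.21
Minimum: Vic (81.21)

ANSWER: Vic


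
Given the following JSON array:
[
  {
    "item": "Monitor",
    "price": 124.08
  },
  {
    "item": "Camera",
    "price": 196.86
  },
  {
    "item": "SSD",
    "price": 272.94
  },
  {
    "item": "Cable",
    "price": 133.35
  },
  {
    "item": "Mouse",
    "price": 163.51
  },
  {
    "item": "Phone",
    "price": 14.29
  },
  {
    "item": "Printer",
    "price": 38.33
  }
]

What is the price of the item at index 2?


Array index 2 -> SSD
price = 272.94

ANSWER: 272.94


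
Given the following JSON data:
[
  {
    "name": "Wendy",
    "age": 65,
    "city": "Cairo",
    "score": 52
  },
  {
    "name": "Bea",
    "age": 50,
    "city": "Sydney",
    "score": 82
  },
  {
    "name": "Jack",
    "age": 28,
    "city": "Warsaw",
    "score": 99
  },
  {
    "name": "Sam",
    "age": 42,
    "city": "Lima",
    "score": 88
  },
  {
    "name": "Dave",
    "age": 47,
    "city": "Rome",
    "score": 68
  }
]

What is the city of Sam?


Looking up record where name = Sam
Record index: 3
Field 'city' = Lima

ANSWER: Lima


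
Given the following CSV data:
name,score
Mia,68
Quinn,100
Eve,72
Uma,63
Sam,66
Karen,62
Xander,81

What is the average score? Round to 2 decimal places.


Scores: 68, 100, 72, 63, 66, 62, 81
Sum = 512
Count = 7
Average = 512 / 7 = 73.14

ANSWER: 73.14


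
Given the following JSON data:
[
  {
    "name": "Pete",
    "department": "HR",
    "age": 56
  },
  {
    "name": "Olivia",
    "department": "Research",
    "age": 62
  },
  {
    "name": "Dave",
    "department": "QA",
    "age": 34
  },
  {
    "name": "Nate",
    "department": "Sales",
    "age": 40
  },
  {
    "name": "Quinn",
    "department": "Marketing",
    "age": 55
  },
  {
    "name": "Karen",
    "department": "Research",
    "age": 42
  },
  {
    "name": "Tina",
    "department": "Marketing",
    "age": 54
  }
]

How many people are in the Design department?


Scanning records for department = Design
  No matches found
Count: 0

ANSWER: 0


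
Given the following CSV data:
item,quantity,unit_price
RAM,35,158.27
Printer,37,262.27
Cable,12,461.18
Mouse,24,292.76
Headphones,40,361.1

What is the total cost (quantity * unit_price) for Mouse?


Row: Mouse
quantity = 24
unit_price = 292.76
total = 24 * 292.76 = 7026.24

ANSWER: 7026.24


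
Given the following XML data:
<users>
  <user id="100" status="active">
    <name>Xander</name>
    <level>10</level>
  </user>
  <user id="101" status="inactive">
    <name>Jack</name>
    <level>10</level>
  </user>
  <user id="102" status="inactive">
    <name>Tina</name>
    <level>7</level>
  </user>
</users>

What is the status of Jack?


Finding user with name = Jack
user id="101" status="inactive"

ANSWER: inactive


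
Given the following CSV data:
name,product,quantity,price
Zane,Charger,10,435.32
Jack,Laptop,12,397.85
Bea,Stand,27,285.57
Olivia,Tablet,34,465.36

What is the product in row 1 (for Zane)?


Row 1: Zane
Column 'product' = Charger

ANSWER: Charger


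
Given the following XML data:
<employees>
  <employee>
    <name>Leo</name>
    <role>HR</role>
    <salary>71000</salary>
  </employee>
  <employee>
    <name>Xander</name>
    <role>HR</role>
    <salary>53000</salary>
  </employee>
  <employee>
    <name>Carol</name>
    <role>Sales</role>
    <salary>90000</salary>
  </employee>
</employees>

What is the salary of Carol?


Searching for <employee> with <name>Carol</name>
Found at position 3
<salary>90000</salary>

ANSWER: 90000


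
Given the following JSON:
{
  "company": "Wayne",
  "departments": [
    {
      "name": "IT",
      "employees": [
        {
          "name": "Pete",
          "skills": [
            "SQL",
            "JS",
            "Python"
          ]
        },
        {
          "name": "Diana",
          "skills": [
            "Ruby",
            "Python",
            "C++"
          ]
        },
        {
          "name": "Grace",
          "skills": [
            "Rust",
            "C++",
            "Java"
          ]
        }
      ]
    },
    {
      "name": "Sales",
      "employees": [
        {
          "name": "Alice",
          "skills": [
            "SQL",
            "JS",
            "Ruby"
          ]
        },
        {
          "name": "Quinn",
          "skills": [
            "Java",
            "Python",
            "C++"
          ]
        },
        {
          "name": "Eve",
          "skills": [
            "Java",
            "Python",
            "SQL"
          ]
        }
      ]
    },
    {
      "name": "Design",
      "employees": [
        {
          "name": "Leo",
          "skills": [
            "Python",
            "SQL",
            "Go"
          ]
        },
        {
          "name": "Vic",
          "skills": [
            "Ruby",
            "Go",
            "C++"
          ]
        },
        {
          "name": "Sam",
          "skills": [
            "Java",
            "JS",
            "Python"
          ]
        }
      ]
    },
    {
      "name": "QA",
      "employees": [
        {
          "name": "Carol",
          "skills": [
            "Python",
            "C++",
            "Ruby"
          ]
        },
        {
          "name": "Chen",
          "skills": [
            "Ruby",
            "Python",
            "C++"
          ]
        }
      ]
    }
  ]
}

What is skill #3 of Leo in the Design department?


Path: departments[2].employees[0].skills[2]
Value: Go

ANSWER: Go


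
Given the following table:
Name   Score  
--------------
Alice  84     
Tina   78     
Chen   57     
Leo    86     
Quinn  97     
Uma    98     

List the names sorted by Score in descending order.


Sorting by Score (descending):
  Uma: 98
  Quinn: 97
  Leo: 86
  Alice: 84
  Tina: 78
  Chen: 57


ANSWER: Uma, Quinn, Leo, Alice, Tina, Chen


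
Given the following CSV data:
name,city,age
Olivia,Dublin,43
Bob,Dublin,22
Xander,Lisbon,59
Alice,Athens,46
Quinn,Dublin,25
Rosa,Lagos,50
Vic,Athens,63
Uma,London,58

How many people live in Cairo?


Scanning city column for 'Cairo':
Total matches: 0

ANSWER: 0


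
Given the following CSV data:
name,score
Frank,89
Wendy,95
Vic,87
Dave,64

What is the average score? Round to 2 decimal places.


Scores: 89, 95, 87, 64
Sum = 335
Count = 4
Average = 335 / 4 = 83.75

ANSWER: 83.75


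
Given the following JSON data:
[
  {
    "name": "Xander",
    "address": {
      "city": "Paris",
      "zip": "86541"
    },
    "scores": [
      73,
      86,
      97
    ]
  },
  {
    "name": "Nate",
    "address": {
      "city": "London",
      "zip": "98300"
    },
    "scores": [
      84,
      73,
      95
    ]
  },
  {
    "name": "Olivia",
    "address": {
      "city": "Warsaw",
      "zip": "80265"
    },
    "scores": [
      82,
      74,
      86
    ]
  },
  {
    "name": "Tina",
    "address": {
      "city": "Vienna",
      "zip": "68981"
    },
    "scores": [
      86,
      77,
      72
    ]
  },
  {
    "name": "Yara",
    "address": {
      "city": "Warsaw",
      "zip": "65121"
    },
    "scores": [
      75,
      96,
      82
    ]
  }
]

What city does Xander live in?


Path: records[0].address.city
Value: Paris

ANSWER: Paris


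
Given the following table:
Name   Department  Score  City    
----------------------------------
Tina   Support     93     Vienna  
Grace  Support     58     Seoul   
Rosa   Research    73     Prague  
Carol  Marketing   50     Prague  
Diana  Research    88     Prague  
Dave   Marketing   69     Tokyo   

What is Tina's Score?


Row 1: Tina
Score = 93

ANSWER: 93


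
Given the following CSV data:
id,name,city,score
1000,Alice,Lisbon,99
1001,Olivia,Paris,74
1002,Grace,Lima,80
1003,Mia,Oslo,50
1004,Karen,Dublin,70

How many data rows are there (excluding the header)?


Counting rows (excluding header):
Header: id,name,city,score
Data rows: 5

ANSWER: 5


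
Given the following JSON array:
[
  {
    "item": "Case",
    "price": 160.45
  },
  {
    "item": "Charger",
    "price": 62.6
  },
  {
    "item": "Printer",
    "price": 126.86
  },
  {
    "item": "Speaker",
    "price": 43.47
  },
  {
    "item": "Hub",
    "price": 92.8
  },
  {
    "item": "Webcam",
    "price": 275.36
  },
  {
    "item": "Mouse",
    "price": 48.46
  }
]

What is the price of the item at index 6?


Array index 6 -> Mouse
price = 48.46

ANSWER: 48.46


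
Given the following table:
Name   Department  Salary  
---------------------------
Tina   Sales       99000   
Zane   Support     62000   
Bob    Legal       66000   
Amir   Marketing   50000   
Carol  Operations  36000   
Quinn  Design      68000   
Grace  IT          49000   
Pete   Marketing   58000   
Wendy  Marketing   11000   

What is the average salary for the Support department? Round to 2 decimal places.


Support department members:
  Zane: 62000
Sum = 62000
Count = 1
Average = 62000 / 1 = 62000.00

ANSWER: 62000.00


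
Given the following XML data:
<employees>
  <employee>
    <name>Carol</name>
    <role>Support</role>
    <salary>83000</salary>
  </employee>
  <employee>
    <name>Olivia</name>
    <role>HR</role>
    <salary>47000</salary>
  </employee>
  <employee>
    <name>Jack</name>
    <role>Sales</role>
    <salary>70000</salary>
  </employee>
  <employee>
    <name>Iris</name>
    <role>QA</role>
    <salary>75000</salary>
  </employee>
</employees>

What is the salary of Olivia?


Searching for <employee> with <name>Olivia</name>
Found at position 2
<salary>47000</salary>

ANSWER: 47000


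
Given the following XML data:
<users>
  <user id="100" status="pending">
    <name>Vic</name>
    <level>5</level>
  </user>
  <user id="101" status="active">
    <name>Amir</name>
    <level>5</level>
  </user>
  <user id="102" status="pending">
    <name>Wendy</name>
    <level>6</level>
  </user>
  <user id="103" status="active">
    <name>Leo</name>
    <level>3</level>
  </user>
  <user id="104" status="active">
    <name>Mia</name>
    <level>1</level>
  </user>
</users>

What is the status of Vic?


Finding user with name = Vic
user id="100" status="pending"

ANSWER: pending


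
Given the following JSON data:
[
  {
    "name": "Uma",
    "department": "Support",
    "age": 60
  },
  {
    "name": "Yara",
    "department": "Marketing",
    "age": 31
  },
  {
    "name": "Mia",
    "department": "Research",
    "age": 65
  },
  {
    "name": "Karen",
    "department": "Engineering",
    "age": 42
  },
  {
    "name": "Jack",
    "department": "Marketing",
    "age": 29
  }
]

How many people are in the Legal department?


Scanning records for department = Legal
  No matches found
Count: 0

ANSWER: 0


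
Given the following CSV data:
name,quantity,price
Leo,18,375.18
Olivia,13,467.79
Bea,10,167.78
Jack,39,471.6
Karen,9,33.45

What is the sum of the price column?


Values in 'price' column:
  Row 1: 375.18
  Row 2: 467.79
  Row 3: 167.78
  Row 4: 471.6
  Row 5: 33.45
Sum = 375.18 + 467.79 + 167.78 + 471.6 + 33.45 = 1515.8

ANSWER: 1515.8
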